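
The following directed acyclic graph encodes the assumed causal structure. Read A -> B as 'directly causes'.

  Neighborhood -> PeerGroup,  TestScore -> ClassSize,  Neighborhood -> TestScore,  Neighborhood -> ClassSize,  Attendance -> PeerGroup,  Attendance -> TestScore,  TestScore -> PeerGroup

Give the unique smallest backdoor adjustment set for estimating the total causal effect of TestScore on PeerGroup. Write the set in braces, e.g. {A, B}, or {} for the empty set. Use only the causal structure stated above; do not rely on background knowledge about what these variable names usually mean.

{Attendance, Neighborhood}

Variables eligible for adjustment (non-descendants of TestScore, excluding TestScore and PeerGroup): {Attendance, Neighborhood}.
Backdoor paths from TestScore to PeerGroup:
  P1: TestScore <- Neighborhood -> PeerGroup
  P2: TestScore <- Attendance -> PeerGroup
The empty set is not sufficient: P1 (TestScore <- Neighborhood -> PeerGroup) has no collider blocking it and no conditioned non-collider, so it is open.
Try {Attendance, Neighborhood}:
  P1: blocked at fork node Neighborhood ∈ conditioning set.
  P2: blocked at fork node Attendance ∈ conditioning set.
{Attendance, Neighborhood} contains no descendant of TestScore and blocks every backdoor path.
Every element of {Attendance, Neighborhood} is needed (dropping Attendance leaves P2 open; dropping Neighborhood leaves P1 open), so no proper subset is valid.
Among all size-2 subsets of the eligible variables, only {Attendance, Neighborhood} blocks every backdoor path, so it is the unique smallest valid adjustment set.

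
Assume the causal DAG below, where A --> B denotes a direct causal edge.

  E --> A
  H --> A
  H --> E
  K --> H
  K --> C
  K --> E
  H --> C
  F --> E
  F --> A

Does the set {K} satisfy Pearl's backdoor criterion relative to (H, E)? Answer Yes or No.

Yes

Backdoor paths from H to E (paths whose first edge points into H):
  P1: H <- K -> E
Condition 1 (no descendant of H in the set): holds — descendants of H are {A, C, E}; none are in {K}.
Condition 2 (every backdoor path blocked by {K}):
  P1: blocked at fork node K ∈ conditioning set.
{K} satisfies the backdoor criterion.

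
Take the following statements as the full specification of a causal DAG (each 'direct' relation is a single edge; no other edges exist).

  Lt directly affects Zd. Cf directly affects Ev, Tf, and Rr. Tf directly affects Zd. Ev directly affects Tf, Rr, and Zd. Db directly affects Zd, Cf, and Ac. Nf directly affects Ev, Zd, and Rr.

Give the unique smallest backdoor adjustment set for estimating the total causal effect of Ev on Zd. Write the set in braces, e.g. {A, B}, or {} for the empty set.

{Cf, Nf}

Variables eligible for adjustment (non-descendants of Ev, excluding Ev and Zd): {Ac, Cf, Db, Lt, Nf}.
Backdoor paths from Ev to Zd:
  P1: Ev <- Nf -> Rr <- Cf <- Db -> Zd
  P2: Ev <- Nf -> Rr <- Cf -> Tf -> Zd
  P3: Ev <- Nf -> Zd
  P4: Ev <- Cf <- Db -> Zd
  P5: Ev <- Cf -> Tf -> Zd
  P6: Ev <- Cf -> Rr <- Nf -> Zd
The empty set is not sufficient: P3 (Ev <- Nf -> Zd) has no collider blocking it and no conditioned non-collider, so it is open.
Try {Cf, Nf}:
  P1: blocked at fork node Nf ∈ conditioning set.
  P2: blocked at fork node Nf ∈ conditioning set.
  P3: blocked at fork node Nf ∈ conditioning set.
  P4: blocked at chain node Cf ∈ conditioning set.
  P5: blocked at fork node Cf ∈ conditioning set.
  P6: blocked at fork node Cf ∈ conditioning set.
{Cf, Nf} contains no descendant of Ev and blocks every backdoor path.
Every element of {Cf, Nf} is needed (dropping Cf leaves P4 open; dropping Nf leaves P3 open), so no proper subset is valid.
Among all size-2 subsets of the eligible variables, only {Cf, Nf} blocks every backdoor path, so it is the unique smallest valid adjustment set.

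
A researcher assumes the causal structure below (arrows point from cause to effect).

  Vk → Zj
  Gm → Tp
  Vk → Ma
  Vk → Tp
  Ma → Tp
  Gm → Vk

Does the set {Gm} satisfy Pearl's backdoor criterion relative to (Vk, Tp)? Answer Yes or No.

Backdoor paths from Vk to Tp (paths whose first edge points into Vk):
  P1: Vk <- Gm -> Tp
Condition 1 (no descendant of Vk in the set): holds — descendants of Vk are {Ma, Tp, Zj}; none are in {Gm}.
Condition 2 (every backdoor path blocked by {Gm}):
  P1: blocked at fork node Gm ∈ conditioning set.
{Gm} satisfies the backdoor criterion.

Yes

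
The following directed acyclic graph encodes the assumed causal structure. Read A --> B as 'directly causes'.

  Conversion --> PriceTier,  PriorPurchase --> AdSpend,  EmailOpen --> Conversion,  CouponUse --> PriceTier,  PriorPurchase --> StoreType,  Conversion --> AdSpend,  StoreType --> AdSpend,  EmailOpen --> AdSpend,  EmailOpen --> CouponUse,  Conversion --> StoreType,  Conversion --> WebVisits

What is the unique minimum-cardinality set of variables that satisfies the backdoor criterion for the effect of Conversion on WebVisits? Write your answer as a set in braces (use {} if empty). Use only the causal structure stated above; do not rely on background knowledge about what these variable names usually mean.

{}

Variables eligible for adjustment (non-descendants of Conversion, excluding Conversion and WebVisits): {CouponUse, EmailOpen, PriorPurchase}.
Backdoor paths from Conversion to WebVisits:
  (none)
With no backdoor paths the empty set already satisfies the criterion, and it is trivially minimal.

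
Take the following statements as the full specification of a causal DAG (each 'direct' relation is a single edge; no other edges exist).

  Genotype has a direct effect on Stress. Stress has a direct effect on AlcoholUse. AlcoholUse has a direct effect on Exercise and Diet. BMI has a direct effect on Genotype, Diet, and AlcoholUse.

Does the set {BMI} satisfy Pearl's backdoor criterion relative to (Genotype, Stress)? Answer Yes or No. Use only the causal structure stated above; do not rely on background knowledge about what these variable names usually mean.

Yes

Backdoor paths from Genotype to Stress (paths whose first edge points into Genotype):
  P1: Genotype <- BMI -> AlcoholUse <- Stress
  P2: Genotype <- BMI -> Diet <- AlcoholUse <- Stress
Condition 1 (no descendant of Genotype in the set): holds — descendants of Genotype are {AlcoholUse, Diet, Exercise, Stress}; none are in {BMI}.
Condition 2 (every backdoor path blocked by {BMI}):
  P1: blocked at fork node BMI ∈ conditioning set.
  P2: blocked at fork node BMI ∈ conditioning set.
{BMI} satisfies the backdoor criterion.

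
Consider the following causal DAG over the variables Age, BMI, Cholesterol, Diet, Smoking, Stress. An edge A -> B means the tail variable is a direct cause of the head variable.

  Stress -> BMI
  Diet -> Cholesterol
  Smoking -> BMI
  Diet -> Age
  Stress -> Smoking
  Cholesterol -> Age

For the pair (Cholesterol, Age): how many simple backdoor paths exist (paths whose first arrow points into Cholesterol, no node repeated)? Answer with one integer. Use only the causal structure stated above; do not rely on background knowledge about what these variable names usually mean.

A backdoor path from Cholesterol to Age is any simple undirected path whose first edge points into Cholesterol (i.e. leaves Cholesterol via a parent).
Parents of Cholesterol: {Diet}.
Enumerating:
  P1: Cholesterol <- Diet -> Age
That exhausts the simple backdoor paths. Count: 1.

1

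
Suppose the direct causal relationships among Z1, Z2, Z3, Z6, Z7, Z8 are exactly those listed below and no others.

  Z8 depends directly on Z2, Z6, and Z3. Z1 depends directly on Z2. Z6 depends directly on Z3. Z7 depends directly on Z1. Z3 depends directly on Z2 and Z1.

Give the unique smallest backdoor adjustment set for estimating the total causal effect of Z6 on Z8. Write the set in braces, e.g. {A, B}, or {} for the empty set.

{Z3}

Variables eligible for adjustment (non-descendants of Z6, excluding Z6 and Z8): {Z1, Z2, Z3, Z7}.
Backdoor paths from Z6 to Z8:
  P1: Z6 <- Z3 <- Z2 -> Z8
  P2: Z6 <- Z3 <- Z1 <- Z2 -> Z8
  P3: Z6 <- Z3 -> Z8
The empty set is not sufficient: P1 (Z6 <- Z3 <- Z2 -> Z8) has no collider blocking it and no conditioned non-collider, so it is open.
Try {Z3}:
  P1: blocked at chain node Z3 ∈ conditioning set.
  P2: blocked at chain node Z3 ∈ conditioning set.
  P3: blocked at fork node Z3 ∈ conditioning set.
{Z3} contains no descendant of Z6 and blocks every backdoor path.
No other singleton works — e.g. {Z2} leaves P3 open — so {Z3} is the unique smallest valid adjustment set.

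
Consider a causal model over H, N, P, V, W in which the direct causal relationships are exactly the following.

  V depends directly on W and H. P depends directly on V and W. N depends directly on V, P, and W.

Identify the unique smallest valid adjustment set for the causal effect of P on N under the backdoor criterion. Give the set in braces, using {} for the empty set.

Variables eligible for adjustment (non-descendants of P, excluding P and N): {H, V, W}.
Backdoor paths from P to N:
  P1: P <- W -> V -> N
  P2: P <- W -> N
  P3: P <- V <- W -> N
  P4: P <- V -> N
The empty set is not sufficient: P1 (P <- W -> V -> N) has no collider blocking it and no conditioned non-collider, so it is open.
Try {V, W}:
  P1: blocked at fork node W ∈ conditioning set.
  P2: blocked at fork node W ∈ conditioning set.
  P3: blocked at chain node V ∈ conditioning set.
  P4: blocked at fork node V ∈ conditioning set.
{V, W} contains no descendant of P and blocks every backdoor path.
Every element of {V, W} is needed (dropping V leaves P4 open; dropping W leaves P2 open), so no proper subset is valid.
Among all size-2 subsets of the eligible variables, only {V, W} blocks every backdoor path, so it is the unique smallest valid adjustment set.

{V, W}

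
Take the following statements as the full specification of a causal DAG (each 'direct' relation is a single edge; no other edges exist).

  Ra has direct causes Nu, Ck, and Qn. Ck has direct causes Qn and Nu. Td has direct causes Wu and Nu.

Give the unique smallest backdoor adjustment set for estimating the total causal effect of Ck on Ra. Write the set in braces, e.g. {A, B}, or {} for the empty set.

{Nu, Qn}

Variables eligible for adjustment (non-descendants of Ck, excluding Ck and Ra): {Nu, Qn, Td, Wu}.
Backdoor paths from Ck to Ra:
  P1: Ck <- Nu -> Ra
  P2: Ck <- Qn -> Ra
The empty set is not sufficient: P1 (Ck <- Nu -> Ra) has no collider blocking it and no conditioned non-collider, so it is open.
Try {Nu, Qn}:
  P1: blocked at fork node Nu ∈ conditioning set.
  P2: blocked at fork node Qn ∈ conditioning set.
{Nu, Qn} contains no descendant of Ck and blocks every backdoor path.
Every element of {Nu, Qn} is needed (dropping Nu leaves P1 open; dropping Qn leaves P2 open), so no proper subset is valid.
Among all size-2 subsets of the eligible variables, only {Nu, Qn} blocks every backdoor path, so it is the unique smallest valid adjustment set.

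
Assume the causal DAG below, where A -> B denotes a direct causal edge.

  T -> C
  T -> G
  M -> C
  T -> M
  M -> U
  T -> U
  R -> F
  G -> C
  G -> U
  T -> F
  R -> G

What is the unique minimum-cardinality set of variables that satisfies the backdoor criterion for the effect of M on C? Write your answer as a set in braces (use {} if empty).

Variables eligible for adjustment (non-descendants of M, excluding M and C): {F, G, R, T}.
Backdoor paths from M to C:
  P1: M <- T -> G -> C
  P2: M <- T -> C
  P3: M <- T -> U <- G -> C
  P4: M <- T -> F <- R -> G -> C
The empty set is not sufficient: P1 (M <- T -> G -> C) has no collider blocking it and no conditioned non-collider, so it is open.
Try {T}:
  P1: blocked at fork node T ∈ conditioning set.
  P2: blocked at fork node T ∈ conditioning set.
  P3: blocked at fork node T ∈ conditioning set.
  P4: blocked at fork node T ∈ conditioning set.
{T} contains no descendant of M and blocks every backdoor path.
No other singleton works — e.g. {R} leaves P1 open — so {T} is the unique smallest valid adjustment set.

{T}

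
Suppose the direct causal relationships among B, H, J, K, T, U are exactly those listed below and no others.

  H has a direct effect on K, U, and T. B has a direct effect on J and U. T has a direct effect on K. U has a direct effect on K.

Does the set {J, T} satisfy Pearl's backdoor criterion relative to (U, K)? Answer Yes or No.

Backdoor paths from U to K (paths whose first edge points into U):
  P1: U <- H -> T -> K
  P2: U <- H -> K
Condition 1 (no descendant of U in the set): holds — descendants of U are {K}; none are in {J, T}.
Condition 2 (every backdoor path blocked by {J, T}):
  P1: blocked at chain node T ∈ conditioning set.
  P2: open — no interior node is in the conditioning set.
{J, T} does not satisfy the backdoor criterion.

No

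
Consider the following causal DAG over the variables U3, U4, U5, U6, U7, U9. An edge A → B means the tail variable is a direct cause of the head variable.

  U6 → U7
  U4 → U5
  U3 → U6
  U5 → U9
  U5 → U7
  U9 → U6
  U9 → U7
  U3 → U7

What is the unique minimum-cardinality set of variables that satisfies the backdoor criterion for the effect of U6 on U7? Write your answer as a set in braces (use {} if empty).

Variables eligible for adjustment (non-descendants of U6, excluding U6 and U7): {U3, U4, U5, U9}.
Backdoor paths from U6 to U7:
  P1: U6 <- U3 -> U7
  P2: U6 <- U9 <- U5 -> U7
  P3: U6 <- U9 -> U7
The empty set is not sufficient: P1 (U6 <- U3 -> U7) has no collider blocking it and no conditioned non-collider, so it is open.
Try {U3, U9}:
  P1: blocked at fork node U3 ∈ conditioning set.
  P2: blocked at chain node U9 ∈ conditioning set.
  P3: blocked at fork node U9 ∈ conditioning set.
{U3, U9} contains no descendant of U6 and blocks every backdoor path.
Every element of {U3, U9} is needed (dropping U3 leaves P1 open; dropping U9 leaves P2 open), so no proper subset is valid.
Among all size-2 subsets of the eligible variables, only {U3, U9} blocks every backdoor path, so it is the unique smallest valid adjustment set.

{U3, U9}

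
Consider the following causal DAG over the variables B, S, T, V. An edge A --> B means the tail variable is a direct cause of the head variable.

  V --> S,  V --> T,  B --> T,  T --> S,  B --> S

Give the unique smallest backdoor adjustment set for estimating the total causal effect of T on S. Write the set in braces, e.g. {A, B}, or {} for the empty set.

Variables eligible for adjustment (non-descendants of T, excluding T and S): {B, V}.
Backdoor paths from T to S:
  P1: T <- B -> S
  P2: T <- V -> S
The empty set is not sufficient: P1 (T <- B -> S) has no collider blocking it and no conditioned non-collider, so it is open.
Try {B, V}:
  P1: blocked at fork node B ∈ conditioning set.
  P2: blocked at fork node V ∈ conditioning set.
{B, V} contains no descendant of T and blocks every backdoor path.
Every element of {B, V} is needed (dropping B leaves P1 open; dropping V leaves P2 open), so no proper subset is valid.
Among all size-2 subsets of the eligible variables, only {B, V} blocks every backdoor path, so it is the unique smallest valid adjustment set.

{B, V}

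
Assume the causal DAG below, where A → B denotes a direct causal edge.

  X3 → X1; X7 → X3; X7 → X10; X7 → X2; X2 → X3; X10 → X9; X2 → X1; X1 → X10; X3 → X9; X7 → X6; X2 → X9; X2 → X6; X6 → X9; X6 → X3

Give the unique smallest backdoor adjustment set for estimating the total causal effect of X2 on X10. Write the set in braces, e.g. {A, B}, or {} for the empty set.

{X7}

Variables eligible for adjustment (non-descendants of X2, excluding X2 and X10): {X7}.
Backdoor paths from X2 to X10:
  P1: X2 <- X7 -> X6 -> X3 -> X1 -> X10
  P2: X2 <- X7 -> X6 -> X3 -> X9 <- X10
  P3: X2 <- X7 -> X6 -> X9 <- X3 -> X1 -> X10
  P4: X2 <- X7 -> X6 -> X9 <- X10
  P5: X2 <- X7 -> X3 <- X6 -> X9 <- X10
  P6: X2 <- X7 -> X3 -> X1 -> X10
  P7: X2 <- X7 -> X3 -> X9 <- X10
  P8: X2 <- X7 -> X10
The empty set is not sufficient: P1 (X2 <- X7 -> X6 -> X3 -> X1 -> X10) has no collider blocking it and no conditioned non-collider, so it is open.
Try {X7}:
  P1: blocked at fork node X7 ∈ conditioning set.
  P2: blocked at fork node X7 ∈ conditioning set.
  P3: blocked at fork node X7 ∈ conditioning set.
  P4: blocked at fork node X7 ∈ conditioning set.
  P5: blocked at fork node X7 ∈ conditioning set.
  P6: blocked at fork node X7 ∈ conditioning set.
  P7: blocked at fork node X7 ∈ conditioning set.
  P8: blocked at fork node X7 ∈ conditioning set.
{X7} contains no descendant of X2 and blocks every backdoor path.
{X7} is the unique smallest valid adjustment set.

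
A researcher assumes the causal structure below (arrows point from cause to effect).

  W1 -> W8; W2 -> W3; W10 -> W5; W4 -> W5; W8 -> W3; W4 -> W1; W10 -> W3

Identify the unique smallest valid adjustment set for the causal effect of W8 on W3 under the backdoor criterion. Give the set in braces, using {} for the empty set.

Variables eligible for adjustment (non-descendants of W8, excluding W8 and W3): {W1, W10, W2, W4, W5}.
Backdoor paths from W8 to W3:
  P1: W8 <- W1 <- W4 -> W5 <- W10 -> W3
Each backdoor path contains an unconditioned collider, so every path is already blocked with the empty conditioning set:
  P1: blocked at collider W5 (neither it nor any descendant is in the conditioning set).
The empty set is therefore the unique smallest valid set.

{}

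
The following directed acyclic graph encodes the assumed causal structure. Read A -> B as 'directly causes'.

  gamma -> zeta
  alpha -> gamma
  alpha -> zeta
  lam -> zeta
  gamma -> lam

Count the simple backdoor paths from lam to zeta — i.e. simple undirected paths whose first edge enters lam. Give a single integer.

A backdoor path from lam to zeta is any simple undirected path whose first edge points into lam (i.e. leaves lam via a parent).
Parents of lam: {gamma}.
Enumerating:
  P1: lam <- gamma <- alpha -> zeta
  P2: lam <- gamma -> zeta
That exhausts the simple backdoor paths. Count: 2.

2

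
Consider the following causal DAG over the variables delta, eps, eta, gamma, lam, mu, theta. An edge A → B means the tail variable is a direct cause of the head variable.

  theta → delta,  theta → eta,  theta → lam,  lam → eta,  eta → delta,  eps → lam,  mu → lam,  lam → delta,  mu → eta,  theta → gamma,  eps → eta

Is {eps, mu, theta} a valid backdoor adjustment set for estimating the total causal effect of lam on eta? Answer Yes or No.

Backdoor paths from lam to eta (paths whose first edge points into lam):
  P1: lam <- theta -> eta
  P2: lam <- theta -> delta <- eta
  P3: lam <- mu -> eta
  P4: lam <- eps -> eta
Condition 1 (no descendant of lam in the set): holds — descendants of lam are {delta, eta}; none are in {eps, mu, theta}.
Condition 2 (every backdoor path blocked by {eps, mu, theta}):
  P1: blocked at fork node theta ∈ conditioning set.
  P2: blocked at fork node theta ∈ conditioning set.
  P3: blocked at fork node mu ∈ conditioning set.
  P4: blocked at fork node eps ∈ conditioning set.
{eps, mu, theta} satisfies the backdoor criterion.

Yes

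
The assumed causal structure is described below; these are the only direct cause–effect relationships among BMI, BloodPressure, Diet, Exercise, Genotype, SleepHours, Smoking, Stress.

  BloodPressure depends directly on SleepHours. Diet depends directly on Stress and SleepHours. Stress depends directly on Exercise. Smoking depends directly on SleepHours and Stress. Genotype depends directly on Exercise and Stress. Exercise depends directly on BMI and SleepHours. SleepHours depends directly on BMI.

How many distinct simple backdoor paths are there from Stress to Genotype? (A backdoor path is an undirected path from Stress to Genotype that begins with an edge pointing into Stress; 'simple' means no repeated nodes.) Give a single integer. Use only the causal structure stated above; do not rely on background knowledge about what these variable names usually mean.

A backdoor path from Stress to Genotype is any simple undirected path whose first edge points into Stress (i.e. leaves Stress via a parent).
Parents of Stress: {Exercise}.
Enumerating:
  P1: Stress <- Exercise -> Genotype
That exhausts the simple backdoor paths. Count: 1.

1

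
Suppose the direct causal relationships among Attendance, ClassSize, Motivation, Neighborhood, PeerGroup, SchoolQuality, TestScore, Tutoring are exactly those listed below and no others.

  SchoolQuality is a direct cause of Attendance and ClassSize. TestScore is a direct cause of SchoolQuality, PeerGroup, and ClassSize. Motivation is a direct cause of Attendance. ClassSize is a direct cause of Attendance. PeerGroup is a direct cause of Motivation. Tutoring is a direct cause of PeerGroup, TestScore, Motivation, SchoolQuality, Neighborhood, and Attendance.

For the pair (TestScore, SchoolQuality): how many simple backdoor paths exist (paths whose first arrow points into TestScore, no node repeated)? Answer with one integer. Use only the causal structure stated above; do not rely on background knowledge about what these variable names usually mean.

7

A backdoor path from TestScore to SchoolQuality is any simple undirected path whose first edge points into TestScore (i.e. leaves TestScore via a parent).
Parents of TestScore: {Tutoring}.
Enumerating:
  P1: TestScore <- Tutoring -> SchoolQuality
  P2: TestScore <- Tutoring -> PeerGroup -> Motivation -> Attendance <- SchoolQuality
  P3: TestScore <- Tutoring -> PeerGroup -> Motivation -> Attendance <- ClassSize <- SchoolQuality
  P4: TestScore <- Tutoring -> Motivation -> Attendance <- SchoolQuality
  P5: TestScore <- Tutoring -> Motivation -> Attendance <- ClassSize <- SchoolQuality
  P6: TestScore <- Tutoring -> Attendance <- SchoolQuality
  P7: TestScore <- Tutoring -> Attendance <- ClassSize <- SchoolQuality
That exhausts the simple backdoor paths. Count: 7.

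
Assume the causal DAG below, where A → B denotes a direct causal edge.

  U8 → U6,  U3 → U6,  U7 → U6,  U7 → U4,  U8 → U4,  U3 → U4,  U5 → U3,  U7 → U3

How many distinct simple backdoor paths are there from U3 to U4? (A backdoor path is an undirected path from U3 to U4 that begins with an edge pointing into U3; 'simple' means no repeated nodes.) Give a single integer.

2

A backdoor path from U3 to U4 is any simple undirected path whose first edge points into U3 (i.e. leaves U3 via a parent).
Parents of U3: {U5, U7}.
Enumerating:
  P1: U3 <- U7 -> U4
  P2: U3 <- U7 -> U6 <- U8 -> U4
That exhausts the simple backdoor paths. Count: 2.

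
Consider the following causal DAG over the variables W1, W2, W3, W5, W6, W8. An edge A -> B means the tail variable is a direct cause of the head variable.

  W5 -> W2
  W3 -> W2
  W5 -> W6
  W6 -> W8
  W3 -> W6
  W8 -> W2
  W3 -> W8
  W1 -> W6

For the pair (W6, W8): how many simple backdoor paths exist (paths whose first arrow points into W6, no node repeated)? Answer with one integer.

4

A backdoor path from W6 to W8 is any simple undirected path whose first edge points into W6 (i.e. leaves W6 via a parent).
Parents of W6: {W1, W3, W5}.
Enumerating:
  P1: W6 <- W3 -> W8
  P2: W6 <- W3 -> W2 <- W8
  P3: W6 <- W5 -> W2 <- W3 -> W8
  P4: W6 <- W5 -> W2 <- W8
That exhausts the simple backdoor paths. Count: 4.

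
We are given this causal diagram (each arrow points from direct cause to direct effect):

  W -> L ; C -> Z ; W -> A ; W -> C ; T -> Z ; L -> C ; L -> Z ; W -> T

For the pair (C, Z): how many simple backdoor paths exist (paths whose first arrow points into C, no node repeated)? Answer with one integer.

A backdoor path from C to Z is any simple undirected path whose first edge points into C (i.e. leaves C via a parent).
Parents of C: {L, W}.
Enumerating:
  P1: C <- W -> L -> Z
  P2: C <- W -> T -> Z
  P3: C <- L <- W -> T -> Z
  P4: C <- L -> Z
That exhausts the simple backdoor paths. Count: 4.

4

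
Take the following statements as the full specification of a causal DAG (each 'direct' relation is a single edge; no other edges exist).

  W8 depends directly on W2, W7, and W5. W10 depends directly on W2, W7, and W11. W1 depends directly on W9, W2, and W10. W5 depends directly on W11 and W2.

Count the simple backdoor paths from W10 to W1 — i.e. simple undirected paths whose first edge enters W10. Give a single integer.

A backdoor path from W10 to W1 is any simple undirected path whose first edge points into W10 (i.e. leaves W10 via a parent).
Parents of W10: {W11, W2, W7}.
Enumerating:
  P1: W10 <- W11 -> W5 <- W2 -> W1
  P2: W10 <- W11 -> W5 -> W8 <- W2 -> W1
  P3: W10 <- W2 -> W1
  P4: W10 <- W7 -> W8 <- W2 -> W1
  P5: W10 <- W7 -> W8 <- W5 <- W2 -> W1
That exhausts the simple backdoor paths. Count: 5.

5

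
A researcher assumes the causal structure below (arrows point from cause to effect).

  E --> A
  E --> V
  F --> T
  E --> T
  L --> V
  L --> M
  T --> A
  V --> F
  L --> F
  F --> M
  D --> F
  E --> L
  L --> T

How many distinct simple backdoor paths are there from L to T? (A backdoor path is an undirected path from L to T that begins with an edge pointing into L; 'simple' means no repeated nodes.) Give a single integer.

A backdoor path from L to T is any simple undirected path whose first edge points into L (i.e. leaves L via a parent).
Parents of L: {E}.
Enumerating:
  P1: L <- E -> V -> F -> T
  P2: L <- E -> T
  P3: L <- E -> A <- T
That exhausts the simple backdoor paths. Count: 3.

3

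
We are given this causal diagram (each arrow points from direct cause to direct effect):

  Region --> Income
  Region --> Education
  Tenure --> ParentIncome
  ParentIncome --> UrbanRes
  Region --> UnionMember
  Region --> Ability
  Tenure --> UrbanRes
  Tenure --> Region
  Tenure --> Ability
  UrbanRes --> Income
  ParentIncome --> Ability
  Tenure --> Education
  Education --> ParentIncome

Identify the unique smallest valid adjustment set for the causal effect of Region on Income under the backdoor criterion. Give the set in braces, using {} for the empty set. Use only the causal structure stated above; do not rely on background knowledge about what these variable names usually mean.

{Tenure}

Variables eligible for adjustment (non-descendants of Region, excluding Region and Income): {Tenure}.
Backdoor paths from Region to Income:
  P1: Region <- Tenure -> Education -> ParentIncome -> UrbanRes -> Income
  P2: Region <- Tenure -> ParentIncome -> UrbanRes -> Income
  P3: Region <- Tenure -> UrbanRes -> Income
  P4: Region <- Tenure -> Ability <- ParentIncome -> UrbanRes -> Income
The empty set is not sufficient: P1 (Region <- Tenure -> Education -> ParentIncome -> UrbanRes -> Income) has no collider blocking it and no conditioned non-collider, so it is open.
Try {Tenure}:
  P1: blocked at fork node Tenure ∈ conditioning set.
  P2: blocked at fork node Tenure ∈ conditioning set.
  P3: blocked at fork node Tenure ∈ conditioning set.
  P4: blocked at fork node Tenure ∈ conditioning set.
{Tenure} contains no descendant of Region and blocks every backdoor path.
{Tenure} is the unique smallest valid adjustment set.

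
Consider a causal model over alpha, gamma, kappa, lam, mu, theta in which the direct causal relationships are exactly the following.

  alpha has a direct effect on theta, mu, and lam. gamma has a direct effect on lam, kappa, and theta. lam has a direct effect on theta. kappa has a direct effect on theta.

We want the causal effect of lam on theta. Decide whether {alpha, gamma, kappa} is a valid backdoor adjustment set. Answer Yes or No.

Backdoor paths from lam to theta (paths whose first edge points into lam):
  P1: lam <- gamma -> kappa -> theta
  P2: lam <- gamma -> theta
  P3: lam <- alpha -> theta
Condition 1 (no descendant of lam in the set): holds — descendants of lam are {theta}; none are in {alpha, gamma, kappa}.
Condition 2 (every backdoor path blocked by {alpha, gamma, kappa}):
  P1: blocked at fork node gamma ∈ conditioning set.
  P2: blocked at fork node gamma ∈ conditioning set.
  P3: blocked at fork node alpha ∈ conditioning set.
{alpha, gamma, kappa} satisfies the backdoor criterion.

Yes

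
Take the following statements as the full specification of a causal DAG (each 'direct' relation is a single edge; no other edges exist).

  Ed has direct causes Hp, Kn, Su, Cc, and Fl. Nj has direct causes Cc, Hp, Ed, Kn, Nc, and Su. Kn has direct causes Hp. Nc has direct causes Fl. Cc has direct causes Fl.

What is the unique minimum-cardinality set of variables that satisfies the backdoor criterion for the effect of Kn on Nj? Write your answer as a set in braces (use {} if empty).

{Hp}

Variables eligible for adjustment (non-descendants of Kn, excluding Kn and Nj): {Cc, Fl, Hp, Nc, Su}.
Backdoor paths from Kn to Nj:
  P1: Kn <- Hp -> Ed <- Fl -> Cc -> Nj
  P2: Kn <- Hp -> Ed <- Fl -> Nc -> Nj
  P3: Kn <- Hp -> Ed <- Su -> Nj
  P4: Kn <- Hp -> Ed <- Cc <- Fl -> Nc -> Nj
  P5: Kn <- Hp -> Ed <- Cc -> Nj
  P6: Kn <- Hp -> Ed -> Nj
  P7: Kn <- Hp -> Nj
The empty set is not sufficient: P6 (Kn <- Hp -> Ed -> Nj) has no collider blocking it and no conditioned non-collider, so it is open.
Try {Hp}:
  P1: blocked at fork node Hp ∈ conditioning set.
  P2: blocked at fork node Hp ∈ conditioning set.
  P3: blocked at fork node Hp ∈ conditioning set.
  P4: blocked at fork node Hp ∈ conditioning set.
  P5: blocked at fork node Hp ∈ conditioning set.
  P6: blocked at fork node Hp ∈ conditioning set.
  P7: blocked at fork node Hp ∈ conditioning set.
{Hp} contains no descendant of Kn and blocks every backdoor path.
No other singleton works — e.g. {Fl} leaves P6 open — so {Hp} is the unique smallest valid adjustment set.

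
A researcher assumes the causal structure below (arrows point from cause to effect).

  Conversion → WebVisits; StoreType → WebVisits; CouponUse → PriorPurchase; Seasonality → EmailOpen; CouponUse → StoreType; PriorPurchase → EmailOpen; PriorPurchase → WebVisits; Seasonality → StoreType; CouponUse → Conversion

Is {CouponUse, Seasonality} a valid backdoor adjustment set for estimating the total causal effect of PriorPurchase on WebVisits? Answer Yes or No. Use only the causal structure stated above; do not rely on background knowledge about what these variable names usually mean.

Yes

Backdoor paths from PriorPurchase to WebVisits (paths whose first edge points into PriorPurchase):
  P1: PriorPurchase <- CouponUse -> StoreType -> WebVisits
  P2: PriorPurchase <- CouponUse -> Conversion -> WebVisits
Condition 1 (no descendant of PriorPurchase in the set): holds — descendants of PriorPurchase are {EmailOpen, WebVisits}; none are in {CouponUse, Seasonality}.
Condition 2 (every backdoor path blocked by {CouponUse, Seasonality}):
  P1: blocked at fork node CouponUse ∈ conditioning set.
  P2: blocked at fork node CouponUse ∈ conditioning set.
{CouponUse, Seasonality} satisfies the backdoor criterion.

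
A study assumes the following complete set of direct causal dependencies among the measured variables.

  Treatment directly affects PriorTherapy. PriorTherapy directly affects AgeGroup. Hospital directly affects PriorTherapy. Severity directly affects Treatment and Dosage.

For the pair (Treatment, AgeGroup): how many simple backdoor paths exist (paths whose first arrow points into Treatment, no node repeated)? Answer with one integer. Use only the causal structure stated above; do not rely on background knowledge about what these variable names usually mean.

0

A backdoor path from Treatment to AgeGroup is any simple undirected path whose first edge points into Treatment (i.e. leaves Treatment via a parent).
Parents of Treatment: {Severity}.
No simple path from any parent of Treatment reaches AgeGroup without revisiting Treatment, so there are no backdoor paths.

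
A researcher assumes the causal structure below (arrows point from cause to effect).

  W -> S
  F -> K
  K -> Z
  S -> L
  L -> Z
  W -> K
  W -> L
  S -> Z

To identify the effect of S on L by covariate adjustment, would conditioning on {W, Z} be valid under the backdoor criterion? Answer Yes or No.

Backdoor paths from S to L (paths whose first edge points into S):
  P1: S <- W -> K -> Z <- L
  P2: S <- W -> L
Condition 1 (no descendant of S in the set): FAILS — Z is a descendant of S.
Condition 2 (every backdoor path blocked by {W, Z}):
  P1: blocked at fork node W ∈ conditioning set.
  P2: blocked at fork node W ∈ conditioning set.
{W, Z} does not satisfy the backdoor criterion.

No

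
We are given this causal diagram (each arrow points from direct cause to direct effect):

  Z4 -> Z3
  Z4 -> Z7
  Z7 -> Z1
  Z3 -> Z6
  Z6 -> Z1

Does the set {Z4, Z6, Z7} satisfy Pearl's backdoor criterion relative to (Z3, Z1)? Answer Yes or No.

Backdoor paths from Z3 to Z1 (paths whose first edge points into Z3):
  P1: Z3 <- Z4 -> Z7 -> Z1
Condition 1 (no descendant of Z3 in the set): FAILS — Z6 is a descendant of Z3.
Condition 2 (every backdoor path blocked by {Z4, Z6, Z7}):
  P1: blocked at fork node Z4 ∈ conditioning set.
{Z4, Z6, Z7} does not satisfy the backdoor criterion.

No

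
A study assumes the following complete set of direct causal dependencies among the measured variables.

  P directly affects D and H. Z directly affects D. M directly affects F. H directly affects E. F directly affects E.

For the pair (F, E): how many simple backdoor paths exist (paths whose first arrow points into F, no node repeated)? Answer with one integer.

0

A backdoor path from F to E is any simple undirected path whose first edge points into F (i.e. leaves F via a parent).
Parents of F: {M}.
No simple path from any parent of F reaches E without revisiting F, so there are no backdoor paths.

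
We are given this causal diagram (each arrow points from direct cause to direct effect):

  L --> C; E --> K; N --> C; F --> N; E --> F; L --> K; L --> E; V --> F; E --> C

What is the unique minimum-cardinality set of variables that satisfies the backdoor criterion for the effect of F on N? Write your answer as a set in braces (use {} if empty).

Variables eligible for adjustment (non-descendants of F, excluding F and N): {E, K, L, V}.
Backdoor paths from F to N:
  P1: F <- E <- L -> C <- N
  P2: F <- E -> K <- L -> C <- N
  P3: F <- E -> C <- N
Each backdoor path contains an unconditioned collider, so every path is already blocked with the empty conditioning set:
  P1: blocked at collider C (neither it nor any descendant is in the conditioning set).
  P2: blocked at collider K (neither it nor any descendant is in the conditioning set).
  P3: blocked at collider C (neither it nor any descendant is in the conditioning set).
The empty set is therefore the unique smallest valid set.

{}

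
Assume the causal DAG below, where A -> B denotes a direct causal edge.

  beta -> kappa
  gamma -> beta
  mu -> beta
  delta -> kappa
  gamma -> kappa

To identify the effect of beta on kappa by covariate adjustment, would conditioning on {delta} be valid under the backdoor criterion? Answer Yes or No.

No

Backdoor paths from beta to kappa (paths whose first edge points into beta):
  P1: beta <- gamma -> kappa
Condition 1 (no descendant of beta in the set): holds — descendants of beta are {kappa}; none are in {delta}.
Condition 2 (every backdoor path blocked by {delta}):
  P1: open — no interior node is in the conditioning set.
{delta} does not satisfy the backdoor criterion.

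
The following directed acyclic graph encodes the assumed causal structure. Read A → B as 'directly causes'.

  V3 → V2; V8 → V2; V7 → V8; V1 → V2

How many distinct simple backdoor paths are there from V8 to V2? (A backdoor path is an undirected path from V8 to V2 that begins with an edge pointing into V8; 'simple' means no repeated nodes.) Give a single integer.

0

A backdoor path from V8 to V2 is any simple undirected path whose first edge points into V8 (i.e. leaves V8 via a parent).
Parents of V8: {V7}.
No simple path from any parent of V8 reaches V2 without revisiting V8, so there are no backdoor paths.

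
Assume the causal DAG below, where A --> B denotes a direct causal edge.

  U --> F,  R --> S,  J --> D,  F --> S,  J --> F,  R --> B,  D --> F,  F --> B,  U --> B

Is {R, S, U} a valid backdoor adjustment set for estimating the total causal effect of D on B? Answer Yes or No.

Backdoor paths from D to B (paths whose first edge points into D):
  P1: D <- J -> F <- U -> B
  P2: D <- J -> F -> S <- R -> B
  P3: D <- J -> F -> B
Condition 1 (no descendant of D in the set): FAILS — S is a descendant of D.
Condition 2 (every backdoor path blocked by {R, S, U}):
  P1: blocked at fork node U ∈ conditioning set.
  P2: blocked at fork node R ∈ conditioning set.
  P3: open — no interior node is in the conditioning set.
{R, S, U} does not satisfy the backdoor criterion.

No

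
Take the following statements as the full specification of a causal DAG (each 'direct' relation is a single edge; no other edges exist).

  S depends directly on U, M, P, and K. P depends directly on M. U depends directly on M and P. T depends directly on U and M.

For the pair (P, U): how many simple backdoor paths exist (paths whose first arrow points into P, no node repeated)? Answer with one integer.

3

A backdoor path from P to U is any simple undirected path whose first edge points into P (i.e. leaves P via a parent).
Parents of P: {M}.
Enumerating:
  P1: P <- M -> U
  P2: P <- M -> T <- U
  P3: P <- M -> S <- U
That exhausts the simple backdoor paths. Count: 3.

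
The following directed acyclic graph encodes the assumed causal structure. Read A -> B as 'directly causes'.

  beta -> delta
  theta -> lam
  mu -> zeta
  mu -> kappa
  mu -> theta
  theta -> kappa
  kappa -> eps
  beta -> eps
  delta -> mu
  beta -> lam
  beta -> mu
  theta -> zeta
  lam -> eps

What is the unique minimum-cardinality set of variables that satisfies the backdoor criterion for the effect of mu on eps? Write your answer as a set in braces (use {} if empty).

Variables eligible for adjustment (non-descendants of mu, excluding mu and eps): {beta, delta}.
Backdoor paths from mu to eps:
  P1: mu <- beta -> lam <- theta -> kappa -> eps
  P2: mu <- beta -> lam -> eps
  P3: mu <- beta -> eps
  P4: mu <- delta <- beta -> lam <- theta -> kappa -> eps
  P5: mu <- delta <- beta -> lam -> eps
  P6: mu <- delta <- beta -> eps
The empty set is not sufficient: P2 (mu <- beta -> lam -> eps) has no collider blocking it and no conditioned non-collider, so it is open.
Try {beta}:
  P1: blocked at fork node beta ∈ conditioning set.
  P2: blocked at fork node beta ∈ conditioning set.
  P3: blocked at fork node beta ∈ conditioning set.
  P4: blocked at fork node beta ∈ conditioning set.
  P5: blocked at fork node beta ∈ conditioning set.
  P6: blocked at fork node beta ∈ conditioning set.
{beta} contains no descendant of mu and blocks every backdoor path.
No other singleton works — e.g. {delta} leaves P2 open — so {beta} is the unique smallest valid adjustment set.

{beta}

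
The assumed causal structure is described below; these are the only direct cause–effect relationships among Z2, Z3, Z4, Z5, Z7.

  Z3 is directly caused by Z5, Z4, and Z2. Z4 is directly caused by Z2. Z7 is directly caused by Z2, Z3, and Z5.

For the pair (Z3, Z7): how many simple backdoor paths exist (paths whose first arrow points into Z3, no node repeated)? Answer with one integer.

3

A backdoor path from Z3 to Z7 is any simple undirected path whose first edge points into Z3 (i.e. leaves Z3 via a parent).
Parents of Z3: {Z2, Z4, Z5}.
Enumerating:
  P1: Z3 <- Z2 -> Z7
  P2: Z3 <- Z4 <- Z2 -> Z7
  P3: Z3 <- Z5 -> Z7
That exhausts the simple backdoor paths. Count: 3.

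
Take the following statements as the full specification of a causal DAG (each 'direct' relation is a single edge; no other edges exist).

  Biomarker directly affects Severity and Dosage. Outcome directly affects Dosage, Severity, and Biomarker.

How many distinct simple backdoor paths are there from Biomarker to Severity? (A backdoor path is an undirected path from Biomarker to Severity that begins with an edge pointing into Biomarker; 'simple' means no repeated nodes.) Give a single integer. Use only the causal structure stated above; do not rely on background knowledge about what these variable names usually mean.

1

A backdoor path from Biomarker to Severity is any simple undirected path whose first edge points into Biomarker (i.e. leaves Biomarker via a parent).
Parents of Biomarker: {Outcome}.
Enumerating:
  P1: Biomarker <- Outcome -> Severity
That exhausts the simple backdoor paths. Count: 1.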